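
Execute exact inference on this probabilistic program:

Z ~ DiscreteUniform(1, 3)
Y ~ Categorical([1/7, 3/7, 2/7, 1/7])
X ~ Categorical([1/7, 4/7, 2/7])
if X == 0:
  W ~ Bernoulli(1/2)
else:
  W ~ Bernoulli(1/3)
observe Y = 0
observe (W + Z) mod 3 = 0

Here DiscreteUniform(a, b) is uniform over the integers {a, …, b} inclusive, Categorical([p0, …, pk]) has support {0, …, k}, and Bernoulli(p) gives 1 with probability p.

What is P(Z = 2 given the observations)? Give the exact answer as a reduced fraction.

Enumerate traces; 6 have nonzero weight after conditioning:
  (Z=2, Y=0, X=0, W=1) weight 1/294
  (Z=2, Y=0, X=1, W=1) weight 4/441
  (Z=2, Y=0, X=2, W=1) weight 2/441
  (Z=3, Y=0, X=0, W=0) weight 1/294
  (Z=3, Y=0, X=1, W=0) weight 8/441
  (Z=3, Y=0, X=2, W=0) weight 4/441
Group by Z:
  weight(Z=2) = 5/294
  weight(Z=3) = 3/98
Total weight = 5/294 + 3/98 = 1/21
P(Z=2 | obs) = 5/294 / 1/21 = 5/14
P(Z=3 | obs) = 3/98 / 1/21 = 9/14

P(Z = 2 | obs) = 5/14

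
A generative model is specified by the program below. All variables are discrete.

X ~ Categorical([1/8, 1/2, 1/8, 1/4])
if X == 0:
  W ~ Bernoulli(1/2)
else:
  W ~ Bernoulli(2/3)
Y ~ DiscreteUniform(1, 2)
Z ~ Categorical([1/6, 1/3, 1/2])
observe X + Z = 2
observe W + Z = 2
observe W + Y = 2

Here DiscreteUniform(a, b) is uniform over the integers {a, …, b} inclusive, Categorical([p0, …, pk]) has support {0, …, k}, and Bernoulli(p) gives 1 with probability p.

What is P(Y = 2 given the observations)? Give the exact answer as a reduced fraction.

P(Y = 2 | obs) = 9/41

Enumerate traces; 2 have nonzero weight after conditioning:
  (X=0, W=0, Y=2, Z=2) weight 1/64
  (X=1, W=1, Y=1, Z=1) weight 1/18
Group by Y:
  weight(Y=1) = 1/18
  weight(Y=2) = 1/64
Total weight = 1/18 + 1/64 = 41/576
P(Y=1 | obs) = 1/18 / 41/576 = 32/41
P(Y=2 | obs) = 1/64 / 41/576 = 9/41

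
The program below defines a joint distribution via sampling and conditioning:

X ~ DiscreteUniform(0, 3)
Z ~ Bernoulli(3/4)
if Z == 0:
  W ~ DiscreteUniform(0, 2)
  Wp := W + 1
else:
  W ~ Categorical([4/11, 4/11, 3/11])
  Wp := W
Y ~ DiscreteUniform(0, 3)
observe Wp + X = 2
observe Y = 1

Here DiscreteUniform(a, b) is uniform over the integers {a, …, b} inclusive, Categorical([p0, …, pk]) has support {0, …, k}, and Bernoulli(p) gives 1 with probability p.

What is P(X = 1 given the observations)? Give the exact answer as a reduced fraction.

Enumerate traces; 5 have nonzero weight after conditioning:
  (X=0, Z=0, W=1, Y=1) weight 1/192
  (X=0, Z=1, W=2, Y=1) weight 9/704
  (X=1, Z=0, W=0, Y=1) weight 1/192
  (X=1, Z=1, W=1, Y=1) weight 3/176
  (X=2, Z=1, W=0, Y=1) weight 3/176
Group by X:
  weight(X=0) = 19/1056
  weight(X=1) = 47/2112
  weight(X=2) = 3/176
Total weight = 19/1056 + 47/2112 + 3/176 = 11/192
P(X=0 | obs) = 19/1056 / 11/192 = 38/121
P(X=1 | obs) = 47/2112 / 11/192 = 47/121
P(X=2 | obs) = 3/176 / 11/192 = 36/121

P(X = 1 | obs) = 47/121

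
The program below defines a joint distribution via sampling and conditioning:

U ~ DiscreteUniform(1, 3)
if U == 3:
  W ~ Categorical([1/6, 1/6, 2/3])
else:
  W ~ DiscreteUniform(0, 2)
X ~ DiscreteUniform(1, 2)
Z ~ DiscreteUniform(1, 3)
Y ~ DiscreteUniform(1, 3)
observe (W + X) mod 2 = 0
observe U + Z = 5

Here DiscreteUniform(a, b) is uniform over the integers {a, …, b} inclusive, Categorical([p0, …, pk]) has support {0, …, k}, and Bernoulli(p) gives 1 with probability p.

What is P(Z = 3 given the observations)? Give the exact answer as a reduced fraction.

Enumerate traces; 18 have nonzero weight after conditioning:
  (U=2, W=0, X=2, Z=3, Y=1) weight 1/162
  (U=2, W=0, X=2, Z=3, Y=2) weight 1/162
  (U=2, W=0, X=2, Z=3, Y=3) weight 1/162
  (U=2, W=1, X=1, Z=3, Y=1) weight 1/162
  (U=2, W=1, X=1, Z=3, Y=2) weight 1/162
  (U=2, W=1, X=1, Z=3, Y=3) weight 1/162
  (U=2, W=2, X=2, Z=3, Y=1) weight 1/162
  (U=2, W=2, X=2, Z=3, Y=2) weight 1/162
  (U=3, W=0, X=2, Z=2, Y=1) weight 1/324
  … 9 more
Group by Z:
  weight(Z=2) = 1/18
  weight(Z=3) = 1/18
Total weight = 1/18 + 1/18 = 1/9
P(Z=2 | obs) = 1/18 / 1/9 = 1/2
P(Z=3 | obs) = 1/18 / 1/9 = 1/2

P(Z = 3 | obs) = 1/2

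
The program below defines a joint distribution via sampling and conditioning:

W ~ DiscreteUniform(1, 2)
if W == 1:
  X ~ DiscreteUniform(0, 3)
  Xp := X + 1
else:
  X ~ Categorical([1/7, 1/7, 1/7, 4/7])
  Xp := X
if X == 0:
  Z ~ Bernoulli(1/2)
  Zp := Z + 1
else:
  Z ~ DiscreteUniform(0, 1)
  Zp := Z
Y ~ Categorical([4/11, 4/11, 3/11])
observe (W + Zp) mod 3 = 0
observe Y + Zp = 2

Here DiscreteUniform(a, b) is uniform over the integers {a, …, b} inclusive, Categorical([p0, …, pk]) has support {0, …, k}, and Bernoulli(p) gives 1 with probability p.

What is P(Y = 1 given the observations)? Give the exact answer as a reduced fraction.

P(Y = 1 | obs) = 4/5

Enumerate traces; 5 have nonzero weight after conditioning:
  (W=1, X=0, Z=1, Y=0) weight 1/44
  (W=2, X=0, Z=0, Y=1) weight 1/77
  (W=2, X=1, Z=1, Y=1) weight 1/77
  (W=2, X=2, Z=1, Y=1) weight 1/77
  (W=2, X=3, Z=1, Y=1) weight 4/77
Group by Y:
  weight(Y=0) = 1/44
  weight(Y=1) = 1/11
Total weight = 1/44 + 1/11 = 5/44
P(Y=0 | obs) = 1/44 / 5/44 = 1/5
P(Y=1 | obs) = 1/11 / 5/44 = 4/5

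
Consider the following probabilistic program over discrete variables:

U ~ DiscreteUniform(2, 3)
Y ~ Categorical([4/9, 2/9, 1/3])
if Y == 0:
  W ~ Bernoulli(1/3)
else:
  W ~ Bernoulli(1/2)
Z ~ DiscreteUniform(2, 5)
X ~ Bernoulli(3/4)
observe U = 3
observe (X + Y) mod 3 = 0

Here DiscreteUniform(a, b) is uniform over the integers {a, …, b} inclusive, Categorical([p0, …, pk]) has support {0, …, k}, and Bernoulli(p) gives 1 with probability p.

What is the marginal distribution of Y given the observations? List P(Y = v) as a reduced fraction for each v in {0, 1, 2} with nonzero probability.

Enumerate traces; 16 have nonzero weight after conditioning:
  (U=3, Y=0, W=0, Z=2, X=0) weight 1/108
  (U=3, Y=0, W=0, Z=3, X=0) weight 1/108
  (U=3, Y=0, W=0, Z=4, X=0) weight 1/108
  (U=3, Y=0, W=0, Z=5, X=0) weight 1/108
  (U=3, Y=0, W=1, Z=2, X=0) weight 1/216
  (U=3, Y=0, W=1, Z=3, X=0) weight 1/216
  (U=3, Y=0, W=1, Z=4, X=0) weight 1/216
  (U=3, Y=0, W=1, Z=5, X=0) weight 1/216
  (U=3, Y=2, W=0, Z=2, X=1) weight 1/64
  … 7 more
Group by Y:
  weight(Y=0) = 1/18
  weight(Y=2) = 1/8
Total weight = 1/18 + 1/8 = 13/72
P(Y=0 | obs) = 1/18 / 13/72 = 4/13
P(Y=2 | obs) = 1/8 / 13/72 = 9/13

P(Y=0) = 4/13, P(Y=2) = 9/13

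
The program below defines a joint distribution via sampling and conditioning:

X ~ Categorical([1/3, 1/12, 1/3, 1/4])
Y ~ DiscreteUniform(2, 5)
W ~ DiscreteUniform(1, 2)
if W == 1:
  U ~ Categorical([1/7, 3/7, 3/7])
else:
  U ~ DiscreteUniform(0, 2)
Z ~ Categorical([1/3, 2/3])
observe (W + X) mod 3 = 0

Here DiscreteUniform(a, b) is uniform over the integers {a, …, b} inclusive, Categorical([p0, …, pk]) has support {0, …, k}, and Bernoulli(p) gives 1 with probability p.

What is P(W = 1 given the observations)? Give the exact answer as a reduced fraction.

P(W = 1 | obs) = 4/5

Enumerate traces; 48 have nonzero weight after conditioning:
  (X=1, Y=2, W=2, U=0, Z=0) weight 1/864
  (X=1, Y=2, W=2, U=0, Z=1) weight 1/432
  (X=1, Y=2, W=2, U=1, Z=0) weight 1/864
  (X=1, Y=2, W=2, U=1, Z=1) weight 1/432
  (X=1, Y=2, W=2, U=2, Z=0) weight 1/864
  (X=1, Y=2, W=2, U=2, Z=1) weight 1/432
  (X=1, Y=3, W=2, U=0, Z=0) weight 1/864
  (X=1, Y=3, W=2, U=0, Z=1) weight 1/432
  (X=2, Y=2, W=1, U=0, Z=0) weight 1/504
  … 39 more
Group by W:
  weight(W=1) = 1/6
  weight(W=2) = 1/24
Total weight = 1/6 + 1/24 = 5/24
P(W=1 | obs) = 1/6 / 5/24 = 4/5
P(W=2 | obs) = 1/24 / 5/24 = 1/5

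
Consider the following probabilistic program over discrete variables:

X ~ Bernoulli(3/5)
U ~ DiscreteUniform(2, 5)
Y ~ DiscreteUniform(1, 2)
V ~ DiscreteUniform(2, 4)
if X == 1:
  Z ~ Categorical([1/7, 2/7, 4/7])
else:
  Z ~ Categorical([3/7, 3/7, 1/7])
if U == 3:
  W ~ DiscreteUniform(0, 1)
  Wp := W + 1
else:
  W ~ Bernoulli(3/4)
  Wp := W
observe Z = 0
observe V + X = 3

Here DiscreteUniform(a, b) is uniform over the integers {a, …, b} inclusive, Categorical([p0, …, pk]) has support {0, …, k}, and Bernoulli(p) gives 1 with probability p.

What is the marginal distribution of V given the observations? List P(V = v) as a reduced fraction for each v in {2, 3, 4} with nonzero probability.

Enumerate traces; 32 have nonzero weight after conditioning:
  (X=0, U=2, Y=1, V=3, Z=0, W=0) weight 1/560
  (X=0, U=2, Y=1, V=3, Z=0, W=1) weight 3/560
  (X=0, U=2, Y=2, V=3, Z=0, W=0) weight 1/560
  (X=0, U=2, Y=2, V=3, Z=0, W=1) weight 3/560
  (X=0, U=3, Y=1, V=3, Z=0, W=0) weight 1/280
  (X=0, U=3, Y=1, V=3, Z=0, W=1) weight 1/280
  (X=0, U=3, Y=2, V=3, Z=0, W=0) weight 1/280
  (X=0, U=3, Y=2, V=3, Z=0, W=1) weight 1/280
  (X=1, U=2, Y=1, V=2, Z=0, W=0) weight 1/1120
  … 23 more
Group by V:
  weight(V=2) = 1/35
  weight(V=3) = 2/35
Total weight = 1/35 + 2/35 = 3/35
P(V=2 | obs) = 1/35 / 3/35 = 1/3
P(V=3 | obs) = 2/35 / 3/35 = 2/3

P(V=2) = 1/3, P(V=3) = 2/3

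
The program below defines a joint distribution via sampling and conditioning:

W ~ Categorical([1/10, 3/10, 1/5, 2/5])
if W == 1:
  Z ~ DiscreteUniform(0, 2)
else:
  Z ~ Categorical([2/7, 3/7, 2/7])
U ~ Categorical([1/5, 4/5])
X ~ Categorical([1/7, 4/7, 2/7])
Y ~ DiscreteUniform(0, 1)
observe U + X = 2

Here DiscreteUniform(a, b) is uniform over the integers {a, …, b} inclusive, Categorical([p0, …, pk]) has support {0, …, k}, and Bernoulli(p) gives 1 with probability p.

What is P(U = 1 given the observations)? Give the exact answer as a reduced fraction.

Enumerate traces; 48 have nonzero weight after conditioning:
  (W=0, Z=0, U=0, X=2, Y=0) weight 1/1225
  (W=0, Z=0, U=0, X=2, Y=1) weight 1/1225
  (W=0, Z=0, U=1, X=1, Y=0) weight 8/1225
  (W=0, Z=0, U=1, X=1, Y=1) weight 8/1225
  (W=0, Z=1, U=0, X=2, Y=0) weight 3/2450
  (W=0, Z=1, U=0, X=2, Y=1) weight 3/2450
  (W=0, Z=1, U=1, X=1, Y=0) weight 12/1225
  (W=0, Z=1, U=1, X=1, Y=1) weight 12/1225
  … 40 more
Group by U:
  weight(U=0) = 2/35
  weight(U=1) = 16/35
Total weight = 2/35 + 16/35 = 18/35
P(U=0 | obs) = 2/35 / 18/35 = 1/9
P(U=1 | obs) = 16/35 / 18/35 = 8/9

P(U = 1 | obs) = 8/9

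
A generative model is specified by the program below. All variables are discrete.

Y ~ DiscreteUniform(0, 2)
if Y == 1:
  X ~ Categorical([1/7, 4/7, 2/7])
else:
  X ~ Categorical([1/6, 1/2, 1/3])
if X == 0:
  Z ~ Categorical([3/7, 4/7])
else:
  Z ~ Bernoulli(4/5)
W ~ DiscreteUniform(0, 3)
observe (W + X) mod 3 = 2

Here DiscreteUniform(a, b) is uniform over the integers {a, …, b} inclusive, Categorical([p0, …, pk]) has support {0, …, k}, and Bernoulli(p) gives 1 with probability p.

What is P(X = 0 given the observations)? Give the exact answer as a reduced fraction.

Enumerate traces; 24 have nonzero weight after conditioning:
  (Y=0, X=0, Z=0, W=2) weight 1/168
  (Y=0, X=0, Z=1, W=2) weight 1/126
  (Y=0, X=1, Z=0, W=1) weight 1/120
  (Y=0, X=1, Z=1, W=1) weight 1/30
  (Y=0, X=2, Z=0, W=0) weight 1/180
  (Y=0, X=2, Z=0, W=3) weight 1/180
  (Y=0, X=2, Z=1, W=0) weight 1/45
  (Y=0, X=2, Z=1, W=3) weight 1/45
  … 16 more
Group by X:
  weight(X=0) = 5/126
  weight(X=1) = 11/84
  weight(X=2) = 10/63
Total weight = 5/126 + 11/84 + 10/63 = 83/252
P(X=0 | obs) = 5/126 / 83/252 = 10/83
P(X=1 | obs) = 11/84 / 83/252 = 33/83
P(X=2 | obs) = 10/63 / 83/252 = 40/83

P(X = 0 | obs) = 10/83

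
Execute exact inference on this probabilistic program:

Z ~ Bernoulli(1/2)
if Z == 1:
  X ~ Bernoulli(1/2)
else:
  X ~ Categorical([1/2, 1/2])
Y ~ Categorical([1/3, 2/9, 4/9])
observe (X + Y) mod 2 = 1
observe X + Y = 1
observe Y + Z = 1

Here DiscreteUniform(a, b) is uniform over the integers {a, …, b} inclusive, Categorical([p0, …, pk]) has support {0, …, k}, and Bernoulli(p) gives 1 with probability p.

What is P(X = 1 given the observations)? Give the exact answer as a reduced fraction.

P(X = 1 | obs) = 3/5

Enumerate traces; 2 have nonzero weight after conditioning:
  (Z=0, X=0, Y=1) weight 1/18
  (Z=1, X=1, Y=0) weight 1/12
Group by X:
  weight(X=0) = 1/18
  weight(X=1) = 1/12
Total weight = 1/18 + 1/12 = 5/36
P(X=0 | obs) = 1/18 / 5/36 = 2/5
P(X=1 | obs) = 1/12 / 5/36 = 3/5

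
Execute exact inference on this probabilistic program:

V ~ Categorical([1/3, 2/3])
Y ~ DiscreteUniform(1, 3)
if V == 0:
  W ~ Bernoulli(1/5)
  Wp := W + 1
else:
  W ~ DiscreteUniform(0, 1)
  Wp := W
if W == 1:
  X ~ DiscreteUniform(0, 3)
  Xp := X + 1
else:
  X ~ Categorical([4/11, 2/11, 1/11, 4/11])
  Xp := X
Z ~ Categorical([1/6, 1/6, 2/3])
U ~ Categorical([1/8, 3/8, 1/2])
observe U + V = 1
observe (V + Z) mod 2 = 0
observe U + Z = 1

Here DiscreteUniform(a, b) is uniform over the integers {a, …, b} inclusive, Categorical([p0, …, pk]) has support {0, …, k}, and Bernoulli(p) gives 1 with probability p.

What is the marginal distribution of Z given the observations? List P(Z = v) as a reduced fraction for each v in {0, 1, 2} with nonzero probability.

P(Z=0) = 3/5, P(Z=1) = 2/5

Enumerate traces; 48 have nonzero weight after conditioning:
  (V=0, Y=1, W=0, X=0, Z=0, U=1) weight 1/495
  (V=0, Y=1, W=0, X=1, Z=0, U=1) weight 1/990
  (V=0, Y=1, W=0, X=2, Z=0, U=1) weight 1/1980
  (V=0, Y=1, W=0, X=3, Z=0, U=1) weight 1/495
  (V=0, Y=1, W=1, X=0, Z=0, U=1) weight 1/2880
  (V=0, Y=1, W=1, X=1, Z=0, U=1) weight 1/2880
  (V=0, Y=1, W=1, X=2, Z=0, U=1) weight 1/2880
  (V=0, Y=1, W=1, X=3, Z=0, U=1) weight 1/2880
  (V=1, Y=1, W=0, X=0, Z=1, U=0) weight 1/1188
  … 39 more
Group by Z:
  weight(Z=0) = 1/48
  weight(Z=1) = 1/72
Total weight = 1/48 + 1/72 = 5/144
P(Z=0 | obs) = 1/48 / 5/144 = 3/5
P(Z=1 | obs) = 1/72 / 5/144 = 2/5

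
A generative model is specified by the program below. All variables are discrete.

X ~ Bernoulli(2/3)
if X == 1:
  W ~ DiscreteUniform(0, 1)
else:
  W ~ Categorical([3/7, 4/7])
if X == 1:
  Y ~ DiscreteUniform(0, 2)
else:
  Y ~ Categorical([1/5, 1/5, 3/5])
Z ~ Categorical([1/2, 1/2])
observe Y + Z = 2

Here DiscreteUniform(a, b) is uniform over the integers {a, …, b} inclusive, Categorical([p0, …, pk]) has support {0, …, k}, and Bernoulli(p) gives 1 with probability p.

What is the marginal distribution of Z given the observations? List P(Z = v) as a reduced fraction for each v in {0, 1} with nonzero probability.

P(Z=0) = 19/32, P(Z=1) = 13/32

Enumerate traces; 8 have nonzero weight after conditioning:
  (X=0, W=0, Y=1, Z=1) weight 1/70
  (X=0, W=0, Y=2, Z=0) weight 3/70
  (X=0, W=1, Y=1, Z=1) weight 2/105
  (X=0, W=1, Y=2, Z=0) weight 2/35
  (X=1, W=0, Y=1, Z=1) weight 1/18
  (X=1, W=0, Y=2, Z=0) weight 1/18
  (X=1, W=1, Y=1, Z=1) weight 1/18
  (X=1, W=1, Y=2, Z=0) weight 1/18
Group by Z:
  weight(Z=0) = 19/90
  weight(Z=1) = 13/90
Total weight = 19/90 + 13/90 = 16/45
P(Z=0 | obs) = 19/90 / 16/45 = 19/32
P(Z=1 | obs) = 13/90 / 16/45 = 13/32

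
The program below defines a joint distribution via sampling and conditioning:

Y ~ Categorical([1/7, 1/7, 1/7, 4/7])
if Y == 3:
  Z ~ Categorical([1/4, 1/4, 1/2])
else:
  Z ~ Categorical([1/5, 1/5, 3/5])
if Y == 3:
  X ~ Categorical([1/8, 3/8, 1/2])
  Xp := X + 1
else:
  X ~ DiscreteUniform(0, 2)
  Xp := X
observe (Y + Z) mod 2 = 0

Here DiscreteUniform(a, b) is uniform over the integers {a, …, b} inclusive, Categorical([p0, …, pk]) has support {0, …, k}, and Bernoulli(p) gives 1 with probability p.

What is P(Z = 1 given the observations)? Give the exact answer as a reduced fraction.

P(Z = 1 | obs) = 3/7

Enumerate traces; 18 have nonzero weight after conditioning:
  (Y=0, Z=0, X=0) weight 1/105
  (Y=0, Z=0, X=1) weight 1/105
  (Y=0, Z=0, X=2) weight 1/105
  (Y=0, Z=2, X=0) weight 1/35
  (Y=0, Z=2, X=1) weight 1/35
  (Y=0, Z=2, X=2) weight 1/35
  (Y=1, Z=1, X=0) weight 1/105
  (Y=1, Z=1, X=1) weight 1/105
  … 10 more
Group by Z:
  weight(Z=0) = 2/35
  weight(Z=1) = 6/35
  weight(Z=2) = 6/35
Total weight = 2/35 + 6/35 + 6/35 = 2/5
P(Z=0 | obs) = 2/35 / 2/5 = 1/7
P(Z=1 | obs) = 6/35 / 2/5 = 3/7
P(Z=2 | obs) = 6/35 / 2/5 = 3/7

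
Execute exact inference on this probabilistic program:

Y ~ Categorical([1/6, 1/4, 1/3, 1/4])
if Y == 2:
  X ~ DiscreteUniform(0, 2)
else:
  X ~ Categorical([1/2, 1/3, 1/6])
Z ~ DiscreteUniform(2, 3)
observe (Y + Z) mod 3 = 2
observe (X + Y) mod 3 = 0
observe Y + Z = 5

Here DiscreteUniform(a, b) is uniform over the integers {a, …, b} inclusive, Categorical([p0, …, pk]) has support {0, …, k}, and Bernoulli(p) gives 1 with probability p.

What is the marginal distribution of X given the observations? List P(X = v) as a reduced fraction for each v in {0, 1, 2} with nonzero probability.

P(X=0) = 9/17, P(X=1) = 8/17

Enumerate traces; 2 have nonzero weight after conditioning:
  (Y=2, X=1, Z=3) weight 1/18
  (Y=3, X=0, Z=2) weight 1/16
Group by X:
  weight(X=0) = 1/16
  weight(X=1) = 1/18
Total weight = 1/16 + 1/18 = 17/144
P(X=0 | obs) = 1/16 / 17/144 = 9/17
P(X=1 | obs) = 1/18 / 17/144 = 8/17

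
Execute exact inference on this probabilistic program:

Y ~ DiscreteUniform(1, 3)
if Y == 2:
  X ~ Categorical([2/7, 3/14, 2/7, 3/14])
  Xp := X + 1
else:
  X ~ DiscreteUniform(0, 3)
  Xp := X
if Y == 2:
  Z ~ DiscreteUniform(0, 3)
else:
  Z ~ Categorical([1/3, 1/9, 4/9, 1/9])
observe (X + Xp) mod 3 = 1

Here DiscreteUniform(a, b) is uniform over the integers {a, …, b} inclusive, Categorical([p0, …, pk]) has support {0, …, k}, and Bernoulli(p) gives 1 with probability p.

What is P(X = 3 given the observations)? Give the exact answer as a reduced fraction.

Enumerate traces; 16 have nonzero weight after conditioning:
  (Y=1, X=2, Z=0) weight 1/36
  (Y=1, X=2, Z=1) weight 1/108
  (Y=1, X=2, Z=2) weight 1/27
  (Y=1, X=2, Z=3) weight 1/108
  (Y=2, X=0, Z=0) weight 1/42
  (Y=2, X=0, Z=1) weight 1/42
  (Y=2, X=0, Z=2) weight 1/42
  (Y=2, X=0, Z=3) weight 1/42
  (Y=2, X=3, Z=0) weight 1/56
  … 7 more
Group by X:
  weight(X=0) = 2/21
  weight(X=2) = 1/6
  weight(X=3) = 1/14
Total weight = 2/21 + 1/6 + 1/14 = 1/3
P(X=0 | obs) = 2/21 / 1/3 = 2/7
P(X=2 | obs) = 1/6 / 1/3 = 1/2
P(X=3 | obs) = 1/14 / 1/3 = 3/14

P(X = 3 | obs) = 3/14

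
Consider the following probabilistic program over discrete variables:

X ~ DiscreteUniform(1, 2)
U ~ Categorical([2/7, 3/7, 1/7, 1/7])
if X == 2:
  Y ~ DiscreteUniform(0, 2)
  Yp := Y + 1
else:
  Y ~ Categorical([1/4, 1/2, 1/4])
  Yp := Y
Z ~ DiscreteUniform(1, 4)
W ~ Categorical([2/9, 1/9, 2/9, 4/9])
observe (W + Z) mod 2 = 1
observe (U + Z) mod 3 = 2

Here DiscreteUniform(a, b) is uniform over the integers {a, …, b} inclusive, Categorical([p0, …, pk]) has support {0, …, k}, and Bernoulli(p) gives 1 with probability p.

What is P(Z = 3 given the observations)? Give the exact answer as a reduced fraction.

Enumerate traces; 60 have nonzero weight after conditioning:
  (X=1, U=0, Y=0, Z=2, W=1) weight 1/1008
  (X=1, U=0, Y=0, Z=2, W=3) weight 1/252
  (X=1, U=0, Y=1, Z=2, W=1) weight 1/504
  (X=1, U=0, Y=1, Z=2, W=3) weight 1/126
  (X=1, U=0, Y=2, Z=2, W=1) weight 1/1008
  (X=1, U=0, Y=2, Z=2, W=3) weight 1/252
  (X=1, U=1, Y=0, Z=1, W=0) weight 1/336
  (X=1, U=1, Y=0, Z=1, W=2) weight 1/336
  (X=1, U=1, Y=0, Z=4, W=1) weight 1/672
  (X=1, U=2, Y=0, Z=3, W=0) weight 1/1008
  … 50 more
Group by Z:
  weight(Z=1) = 1/21
  weight(Z=2) = 5/84
  weight(Z=3) = 1/63
  weight(Z=4) = 5/84
Total weight = 1/21 + 5/84 + 1/63 + 5/84 = 23/126
P(Z=1 | obs) = 1/21 / 23/126 = 6/23
P(Z=2 | obs) = 5/84 / 23/126 = 15/46
P(Z=3 | obs) = 1/63 / 23/126 = 2/23
P(Z=4 | obs) = 5/84 / 23/126 = 15/46

P(Z = 3 | obs) = 2/23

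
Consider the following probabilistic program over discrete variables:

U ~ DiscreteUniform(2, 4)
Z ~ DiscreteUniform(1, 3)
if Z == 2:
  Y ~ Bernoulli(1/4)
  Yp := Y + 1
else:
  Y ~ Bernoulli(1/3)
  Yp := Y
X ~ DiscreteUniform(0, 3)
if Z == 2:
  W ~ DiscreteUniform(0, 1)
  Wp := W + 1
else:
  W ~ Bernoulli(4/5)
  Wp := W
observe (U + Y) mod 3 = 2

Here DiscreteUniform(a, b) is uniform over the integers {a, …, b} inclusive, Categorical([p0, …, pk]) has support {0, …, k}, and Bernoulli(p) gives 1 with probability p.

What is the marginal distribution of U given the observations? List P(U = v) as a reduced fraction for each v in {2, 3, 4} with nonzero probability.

P(U=2) = 25/36, P(U=4) = 11/36

Enumerate traces; 48 have nonzero weight after conditioning:
  (U=2, Z=1, Y=0, X=0, W=0) weight 1/270
  (U=2, Z=1, Y=0, X=0, W=1) weight 2/135
  (U=2, Z=1, Y=0, X=1, W=0) weight 1/270
  (U=2, Z=1, Y=0, X=1, W=1) weight 2/135
  (U=2, Z=1, Y=0, X=2, W=0) weight 1/270
  (U=2, Z=1, Y=0, X=2, W=1) weight 2/135
  (U=2, Z=1, Y=0, X=3, W=0) weight 1/270
  (U=2, Z=1, Y=0, X=3, W=1) weight 2/135
  (U=4, Z=1, Y=1, X=0, W=0) weight 1/540
  … 39 more
Group by U:
  weight(U=2) = 25/108
  weight(U=4) = 11/108
Total weight = 25/108 + 11/108 = 1/3
P(U=2 | obs) = 25/108 / 1/3 = 25/36
P(U=4 | obs) = 11/108 / 1/3 = 11/36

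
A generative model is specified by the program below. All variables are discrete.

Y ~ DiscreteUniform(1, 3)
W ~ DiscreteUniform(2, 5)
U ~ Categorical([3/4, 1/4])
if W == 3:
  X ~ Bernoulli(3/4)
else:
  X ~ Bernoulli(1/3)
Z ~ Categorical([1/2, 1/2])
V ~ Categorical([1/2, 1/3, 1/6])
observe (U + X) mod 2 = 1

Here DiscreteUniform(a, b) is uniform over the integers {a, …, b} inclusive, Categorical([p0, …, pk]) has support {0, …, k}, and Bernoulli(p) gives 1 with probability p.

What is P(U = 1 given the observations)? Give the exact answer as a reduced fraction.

Enumerate traces; 144 have nonzero weight after conditioning:
  (Y=1, W=2, U=0, X=1, Z=0, V=0) weight 1/192
  (Y=1, W=2, U=0, X=1, Z=0, V=1) weight 1/288
  (Y=1, W=2, U=0, X=1, Z=0, V=2) weight 1/576
  (Y=1, W=2, U=0, X=1, Z=1, V=0) weight 1/192
  (Y=1, W=2, U=0, X=1, Z=1, V=1) weight 1/288
  (Y=1, W=2, U=0, X=1, Z=1, V=2) weight 1/576
  (Y=1, W=2, U=1, X=0, Z=0, V=0) weight 1/288
  (Y=1, W=2, U=1, X=0, Z=0, V=1) weight 1/432
  … 136 more
Group by U:
  weight(U=0) = 21/64
  weight(U=1) = 9/64
Total weight = 21/64 + 9/64 = 15/32
P(U=0 | obs) = 21/64 / 15/32 = 7/10
P(U=1 | obs) = 9/64 / 15/32 = 3/10

P(U = 1 | obs) = 3/10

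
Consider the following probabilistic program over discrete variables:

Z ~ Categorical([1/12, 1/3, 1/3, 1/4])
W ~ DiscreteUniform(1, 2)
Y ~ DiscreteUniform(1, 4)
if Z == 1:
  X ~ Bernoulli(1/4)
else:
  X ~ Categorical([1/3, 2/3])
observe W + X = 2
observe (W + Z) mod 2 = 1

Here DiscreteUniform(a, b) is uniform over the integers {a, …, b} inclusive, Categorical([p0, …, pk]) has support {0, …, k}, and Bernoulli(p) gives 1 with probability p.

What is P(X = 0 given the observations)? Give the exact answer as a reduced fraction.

Enumerate traces; 16 have nonzero weight after conditioning:
  (Z=0, W=1, Y=1, X=1) weight 1/144
  (Z=0, W=1, Y=2, X=1) weight 1/144
  (Z=0, W=1, Y=3, X=1) weight 1/144
  (Z=0, W=1, Y=4, X=1) weight 1/144
  (Z=1, W=2, Y=1, X=0) weight 1/32
  (Z=1, W=2, Y=2, X=0) weight 1/32
  (Z=1, W=2, Y=3, X=0) weight 1/32
  (Z=1, W=2, Y=4, X=0) weight 1/32
  … 8 more
Group by X:
  weight(X=0) = 1/6
  weight(X=1) = 5/36
Total weight = 1/6 + 5/36 = 11/36
P(X=0 | obs) = 1/6 / 11/36 = 6/11
P(X=1 | obs) = 5/36 / 11/36 = 5/11

P(X = 0 | obs) = 6/11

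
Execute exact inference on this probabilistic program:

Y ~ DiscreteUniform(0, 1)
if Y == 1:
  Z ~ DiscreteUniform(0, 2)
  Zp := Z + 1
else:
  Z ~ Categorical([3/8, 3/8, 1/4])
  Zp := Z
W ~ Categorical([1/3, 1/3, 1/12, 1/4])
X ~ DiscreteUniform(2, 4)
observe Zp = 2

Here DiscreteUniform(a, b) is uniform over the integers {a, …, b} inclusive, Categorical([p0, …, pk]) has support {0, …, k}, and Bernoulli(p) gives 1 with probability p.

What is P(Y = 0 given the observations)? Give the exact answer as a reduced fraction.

Enumerate traces; 24 have nonzero weight after conditioning:
  (Y=0, Z=2, W=0, X=2) weight 1/72
  (Y=0, Z=2, W=0, X=3) weight 1/72
  (Y=0, Z=2, W=0, X=4) weight 1/72
  (Y=0, Z=2, W=1, X=2) weight 1/72
  (Y=0, Z=2, W=1, X=3) weight 1/72
  (Y=0, Z=2, W=1, X=4) weight 1/72
  (Y=0, Z=2, W=2, X=2) weight 1/288
  (Y=0, Z=2, W=2, X=3) weight 1/288
  (Y=1, Z=1, W=0, X=2) weight 1/54
  … 15 more
Group by Y:
  weight(Y=0) = 1/8
  weight(Y=1) = 1/6
Total weight = 1/8 + 1/6 = 7/24
P(Y=0 | obs) = 1/8 / 7/24 = 3/7
P(Y=1 | obs) = 1/6 / 7/24 = 4/7

P(Y = 0 | obs) = 3/7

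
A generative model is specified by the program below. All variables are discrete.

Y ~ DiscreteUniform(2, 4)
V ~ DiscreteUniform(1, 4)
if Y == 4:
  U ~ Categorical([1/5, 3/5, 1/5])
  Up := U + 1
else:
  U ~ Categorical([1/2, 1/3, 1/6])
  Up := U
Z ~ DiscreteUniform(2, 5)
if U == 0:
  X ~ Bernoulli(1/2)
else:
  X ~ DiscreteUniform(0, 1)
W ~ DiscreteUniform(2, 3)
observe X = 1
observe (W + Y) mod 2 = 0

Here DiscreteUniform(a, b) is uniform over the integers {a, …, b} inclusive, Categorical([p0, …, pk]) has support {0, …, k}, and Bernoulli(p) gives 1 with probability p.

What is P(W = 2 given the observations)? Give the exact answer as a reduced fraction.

Enumerate traces; 144 have nonzero weight after conditioning:
  (Y=2, V=1, U=0, Z=2, X=1, W=2) weight 1/384
  (Y=2, V=1, U=0, Z=3, X=1, W=2) weight 1/384
  (Y=2, V=1, U=0, Z=4, X=1, W=2) weight 1/384
  (Y=2, V=1, U=0, Z=5, X=1, W=2) weight 1/384
  (Y=2, V=1, U=1, Z=2, X=1, W=2) weight 1/576
  (Y=2, V=1, U=1, Z=3, X=1, W=2) weight 1/576
  (Y=2, V=1, U=1, Z=4, X=1, W=2) weight 1/576
  (Y=2, V=1, U=1, Z=5, X=1, W=2) weight 1/576
  (Y=3, V=1, U=0, Z=2, X=1, W=3) weight 1/384
  … 135 more
Group by W:
  weight(W=2) = 1/6
  weight(W=3) = 1/12
Total weight = 1/6 + 1/12 = 1/4
P(W=2 | obs) = 1/6 / 1/4 = 2/3
P(W=3 | obs) = 1/12 / 1/4 = 1/3

P(W = 2 | obs) = 2/3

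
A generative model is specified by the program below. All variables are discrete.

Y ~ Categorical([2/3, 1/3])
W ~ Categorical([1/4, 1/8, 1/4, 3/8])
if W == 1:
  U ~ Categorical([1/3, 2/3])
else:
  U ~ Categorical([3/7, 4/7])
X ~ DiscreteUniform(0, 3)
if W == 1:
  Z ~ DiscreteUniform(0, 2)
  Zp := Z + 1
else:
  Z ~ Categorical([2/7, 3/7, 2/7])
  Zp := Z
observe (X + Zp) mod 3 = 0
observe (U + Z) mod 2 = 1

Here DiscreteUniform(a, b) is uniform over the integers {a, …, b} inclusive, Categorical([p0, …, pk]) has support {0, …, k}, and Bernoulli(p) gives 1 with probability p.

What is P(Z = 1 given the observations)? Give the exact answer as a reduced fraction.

P(Z = 1 | obs) = 44/173

Enumerate traces; 32 have nonzero weight after conditioning:
  (Y=0, W=0, U=0, X=2, Z=1) weight 3/392
  (Y=0, W=0, U=1, X=0, Z=0) weight 1/147
  (Y=0, W=0, U=1, X=1, Z=2) weight 1/147
  (Y=0, W=0, U=1, X=3, Z=0) weight 1/147
  (Y=0, W=1, U=0, X=1, Z=1) weight 1/432
  (Y=0, W=1, U=1, X=0, Z=2) weight 1/216
  (Y=0, W=1, U=1, X=2, Z=0) weight 1/216
  (Y=0, W=1, U=1, X=3, Z=2) weight 1/216
  … 24 more
Group by Z:
  weight(Z=0) = 79/1008
  weight(Z=1) = 11/252
  weight(Z=2) = 25/504
Total weight = 79/1008 + 11/252 + 25/504 = 173/1008
P(Z=0 | obs) = 79/1008 / 173/1008 = 79/173
P(Z=1 | obs) = 11/252 / 173/1008 = 44/173
P(Z=2 | obs) = 25/504 / 173/1008 = 50/173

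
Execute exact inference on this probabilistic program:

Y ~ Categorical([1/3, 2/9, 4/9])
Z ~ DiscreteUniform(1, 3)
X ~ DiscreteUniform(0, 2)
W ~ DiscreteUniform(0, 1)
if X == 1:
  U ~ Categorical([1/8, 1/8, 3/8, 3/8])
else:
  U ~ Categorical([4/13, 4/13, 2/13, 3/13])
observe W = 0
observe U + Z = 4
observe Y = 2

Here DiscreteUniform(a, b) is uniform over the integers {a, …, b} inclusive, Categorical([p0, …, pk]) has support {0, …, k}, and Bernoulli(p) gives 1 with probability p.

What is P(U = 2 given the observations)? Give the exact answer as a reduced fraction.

P(U = 2 | obs) = 71/235

Enumerate traces; 9 have nonzero weight after conditioning:
  (Y=2, Z=1, X=0, W=0, U=3) weight 2/351
  (Y=2, Z=1, X=1, W=0, U=3) weight 1/108
  (Y=2, Z=1, X=2, W=0, U=3) weight 2/351
  (Y=2, Z=2, X=0, W=0, U=2) weight 4/1053
  (Y=2, Z=2, X=1, W=0, U=2) weight 1/108
  (Y=2, Z=2, X=2, W=0, U=2) weight 4/1053
  (Y=2, Z=3, X=0, W=0, U=1) weight 8/1053
  (Y=2, Z=3, X=1, W=0, U=1) weight 1/324
  … 1 more
Group by U:
  weight(U=1) = 77/4212
  weight(U=2) = 71/4212
  weight(U=3) = 29/1404
Total weight = 77/4212 + 71/4212 + 29/1404 = 235/4212
P(U=1 | obs) = 77/4212 / 235/4212 = 77/235
P(U=2 | obs) = 71/4212 / 235/4212 = 71/235
P(U=3 | obs) = 29/1404 / 235/4212 = 87/235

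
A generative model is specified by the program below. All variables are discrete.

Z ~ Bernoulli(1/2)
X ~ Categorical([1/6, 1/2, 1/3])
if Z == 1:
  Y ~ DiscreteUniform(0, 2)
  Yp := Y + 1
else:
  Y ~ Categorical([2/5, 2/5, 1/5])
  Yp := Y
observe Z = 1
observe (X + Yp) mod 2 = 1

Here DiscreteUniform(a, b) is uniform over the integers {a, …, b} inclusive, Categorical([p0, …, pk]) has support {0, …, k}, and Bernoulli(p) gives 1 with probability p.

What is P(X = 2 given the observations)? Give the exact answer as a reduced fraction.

P(X = 2 | obs) = 4/9

Enumerate traces; 5 have nonzero weight after conditioning:
  (Z=1, X=0, Y=0) weight 1/36
  (Z=1, X=0, Y=2) weight 1/36
  (Z=1, X=1, Y=1) weight 1/12
  (Z=1, X=2, Y=0) weight 1/18
  (Z=1, X=2, Y=2) weight 1/18
Group by X:
  weight(X=0) = 1/18
  weight(X=1) = 1/12
  weight(X=2) = 1/9
Total weight = 1/18 + 1/12 + 1/9 = 1/4
P(X=0 | obs) = 1/18 / 1/4 = 2/9
P(X=1 | obs) = 1/12 / 1/4 = 1/3
P(X=2 | obs) = 1/9 / 1/4 = 4/9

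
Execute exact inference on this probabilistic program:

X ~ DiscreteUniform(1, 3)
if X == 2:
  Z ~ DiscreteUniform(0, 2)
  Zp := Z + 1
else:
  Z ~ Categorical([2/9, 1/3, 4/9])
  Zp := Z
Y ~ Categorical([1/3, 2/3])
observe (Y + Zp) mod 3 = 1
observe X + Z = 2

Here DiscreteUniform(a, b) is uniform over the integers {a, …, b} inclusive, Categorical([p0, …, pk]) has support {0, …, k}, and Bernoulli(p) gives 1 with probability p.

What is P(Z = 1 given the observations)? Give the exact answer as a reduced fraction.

P(Z = 1 | obs) = 1/2

Enumerate traces; 2 have nonzero weight after conditioning:
  (X=1, Z=1, Y=0) weight 1/27
  (X=2, Z=0, Y=0) weight 1/27
Group by Z:
  weight(Z=0) = 1/27
  weight(Z=1) = 1/27
Total weight = 1/27 + 1/27 = 2/27
P(Z=0 | obs) = 1/27 / 2/27 = 1/2
P(Z=1 | obs) = 1/27 / 2/27 = 1/2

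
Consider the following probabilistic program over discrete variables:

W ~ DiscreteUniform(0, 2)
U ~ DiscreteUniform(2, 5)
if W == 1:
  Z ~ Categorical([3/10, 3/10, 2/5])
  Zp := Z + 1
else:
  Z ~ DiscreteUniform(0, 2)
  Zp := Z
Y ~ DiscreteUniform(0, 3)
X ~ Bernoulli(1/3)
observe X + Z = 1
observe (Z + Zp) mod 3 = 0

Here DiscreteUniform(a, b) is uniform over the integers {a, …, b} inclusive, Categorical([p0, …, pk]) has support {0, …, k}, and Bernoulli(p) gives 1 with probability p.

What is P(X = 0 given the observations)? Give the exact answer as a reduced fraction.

Enumerate traces; 48 have nonzero weight after conditioning:
  (W=0, U=2, Z=0, Y=0, X=1) weight 1/432
  (W=0, U=2, Z=0, Y=1, X=1) weight 1/432
  (W=0, U=2, Z=0, Y=2, X=1) weight 1/432
  (W=0, U=2, Z=0, Y=3, X=1) weight 1/432
  (W=0, U=3, Z=0, Y=0, X=1) weight 1/432
  (W=0, U=3, Z=0, Y=1, X=1) weight 1/432
  (W=0, U=3, Z=0, Y=2, X=1) weight 1/432
  (W=0, U=3, Z=0, Y=3, X=1) weight 1/432
  (W=1, U=2, Z=1, Y=0, X=0) weight 1/240
  … 39 more
Group by X:
  weight(X=0) = 1/15
  weight(X=1) = 2/27
Total weight = 1/15 + 2/27 = 19/135
P(X=0 | obs) = 1/15 / 19/135 = 9/19
P(X=1 | obs) = 2/27 / 19/135 = 10/19

P(X = 0 | obs) = 9/19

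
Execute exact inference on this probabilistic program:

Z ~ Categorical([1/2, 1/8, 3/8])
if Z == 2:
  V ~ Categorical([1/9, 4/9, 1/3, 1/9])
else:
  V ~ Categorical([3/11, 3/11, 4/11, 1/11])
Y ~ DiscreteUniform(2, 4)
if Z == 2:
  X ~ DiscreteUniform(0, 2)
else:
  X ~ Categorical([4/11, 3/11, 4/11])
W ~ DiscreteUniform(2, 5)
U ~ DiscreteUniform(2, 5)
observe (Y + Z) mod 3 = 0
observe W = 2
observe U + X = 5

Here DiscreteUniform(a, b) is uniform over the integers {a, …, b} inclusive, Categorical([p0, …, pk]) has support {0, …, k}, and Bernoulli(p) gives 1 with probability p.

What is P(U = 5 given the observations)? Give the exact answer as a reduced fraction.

Enumerate traces; 36 have nonzero weight after conditioning:
  (Z=0, V=0, Y=3, X=0, W=2, U=5) weight 1/968
  (Z=0, V=0, Y=3, X=1, W=2, U=4) weight 3/3872
  (Z=0, V=0, Y=3, X=2, W=2, U=3) weight 1/968
  (Z=0, V=1, Y=3, X=0, W=2, U=5) weight 1/968
  (Z=0, V=1, Y=3, X=1, W=2, U=4) weight 3/3872
  (Z=0, V=1, Y=3, X=2, W=2, U=3) weight 1/968
  (Z=0, V=2, Y=3, X=0, W=2, U=5) weight 1/726
  (Z=0, V=2, Y=3, X=1, W=2, U=4) weight 1/968
  … 28 more
Group by U:
  weight(U=3) = 31/4224
  weight(U=4) = 13/2112
  weight(U=5) = 31/4224
Total weight = 31/4224 + 13/2112 + 31/4224 = 1/48
P(U=3 | obs) = 31/4224 / 1/48 = 31/88
P(U=4 | obs) = 13/2112 / 1/48 = 13/44
P(U=5 | obs) = 31/4224 / 1/48 = 31/88

P(U = 5 | obs) = 31/88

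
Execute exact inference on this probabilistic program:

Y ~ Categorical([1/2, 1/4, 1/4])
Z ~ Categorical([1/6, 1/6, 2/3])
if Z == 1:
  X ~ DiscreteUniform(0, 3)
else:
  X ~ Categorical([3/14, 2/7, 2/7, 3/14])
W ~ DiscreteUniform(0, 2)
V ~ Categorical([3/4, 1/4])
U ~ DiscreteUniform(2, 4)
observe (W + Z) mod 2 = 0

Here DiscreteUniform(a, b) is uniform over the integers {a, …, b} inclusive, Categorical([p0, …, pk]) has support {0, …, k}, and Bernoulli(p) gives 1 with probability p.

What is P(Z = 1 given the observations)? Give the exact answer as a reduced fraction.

Enumerate traces; 360 have nonzero weight after conditioning:
  (Y=0, Z=0, X=0, W=0, V=0, U=2) weight 1/672
  (Y=0, Z=0, X=0, W=0, V=0, U=3) weight 1/672
  (Y=0, Z=0, X=0, W=0, V=0, U=4) weight 1/672
  (Y=0, Z=0, X=0, W=0, V=1, U=2) weight 1/2016
  (Y=0, Z=0, X=0, W=0, V=1, U=3) weight 1/2016
  (Y=0, Z=0, X=0, W=0, V=1, U=4) weight 1/2016
  (Y=0, Z=0, X=0, W=2, V=0, U=2) weight 1/672
  (Y=0, Z=0, X=0, W=2, V=0, U=3) weight 1/672
  (Y=0, Z=1, X=0, W=1, V=0, U=2) weight 1/576
  (Y=0, Z=2, X=0, W=0, V=0, U=2) weight 1/168
  … 350 more
Group by Z:
  weight(Z=0) = 1/9
  weight(Z=1) = 1/18
  weight(Z=2) = 4/9
Total weight = 1/9 + 1/18 + 4/9 = 11/18
P(Z=0 | obs) = 1/9 / 11/18 = 2/11
P(Z=1 | obs) = 1/18 / 11/18 = 1/11
P(Z=2 | obs) = 4/9 / 11/18 = 8/11

P(Z = 1 | obs) = 1/11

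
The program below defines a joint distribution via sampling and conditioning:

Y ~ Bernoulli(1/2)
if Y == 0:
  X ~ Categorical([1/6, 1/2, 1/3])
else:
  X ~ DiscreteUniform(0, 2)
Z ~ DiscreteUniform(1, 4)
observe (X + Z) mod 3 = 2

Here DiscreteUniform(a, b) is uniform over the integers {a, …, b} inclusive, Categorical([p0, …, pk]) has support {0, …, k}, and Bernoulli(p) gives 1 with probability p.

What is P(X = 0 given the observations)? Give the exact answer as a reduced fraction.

P(X = 0 | obs) = 3/17

Enumerate traces; 8 have nonzero weight after conditioning:
  (Y=0, X=0, Z=2) weight 1/48
  (Y=0, X=1, Z=1) weight 1/16
  (Y=0, X=1, Z=4) weight 1/16
  (Y=0, X=2, Z=3) weight 1/24
  (Y=1, X=0, Z=2) weight 1/24
  (Y=1, X=1, Z=1) weight 1/24
  (Y=1, X=1, Z=4) weight 1/24
  (Y=1, X=2, Z=3) weight 1/24
Group by X:
  weight(X=0) = 1/16
  weight(X=1) = 5/24
  weight(X=2) = 1/12
Total weight = 1/16 + 5/24 + 1/12 = 17/48
P(X=0 | obs) = 1/16 / 17/48 = 3/17
P(X=1 | obs) = 5/24 / 17/48 = 10/17
P(X=2 | obs) = 1/12 / 17/48 = 4/17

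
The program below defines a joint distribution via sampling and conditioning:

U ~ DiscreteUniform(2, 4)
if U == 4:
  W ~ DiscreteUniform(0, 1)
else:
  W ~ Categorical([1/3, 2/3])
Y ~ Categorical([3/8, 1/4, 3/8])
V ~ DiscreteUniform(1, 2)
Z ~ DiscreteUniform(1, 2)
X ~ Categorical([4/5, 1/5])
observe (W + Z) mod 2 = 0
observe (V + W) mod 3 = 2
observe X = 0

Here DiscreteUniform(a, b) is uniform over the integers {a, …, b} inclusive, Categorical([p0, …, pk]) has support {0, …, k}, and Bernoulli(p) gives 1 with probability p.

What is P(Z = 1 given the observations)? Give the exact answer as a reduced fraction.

Enumerate traces; 18 have nonzero weight after conditioning:
  (U=2, W=0, Y=0, V=2, Z=2, X=0) weight 1/120
  (U=2, W=0, Y=1, V=2, Z=2, X=0) weight 1/180
  (U=2, W=0, Y=2, V=2, Z=2, X=0) weight 1/120
  (U=2, W=1, Y=0, V=1, Z=1, X=0) weight 1/60
  (U=2, W=1, Y=1, V=1, Z=1, X=0) weight 1/90
  (U=2, W=1, Y=2, V=1, Z=1, X=0) weight 1/60
  (U=3, W=0, Y=0, V=2, Z=2, X=0) weight 1/120
  (U=3, W=0, Y=1, V=2, Z=2, X=0) weight 1/180
  … 10 more
Group by Z:
  weight(Z=1) = 11/90
  weight(Z=2) = 7/90
Total weight = 11/90 + 7/90 = 1/5
P(Z=1 | obs) = 11/90 / 1/5 = 11/18
P(Z=2 | obs) = 7/90 / 1/5 = 7/18

P(Z = 1 | obs) = 11/18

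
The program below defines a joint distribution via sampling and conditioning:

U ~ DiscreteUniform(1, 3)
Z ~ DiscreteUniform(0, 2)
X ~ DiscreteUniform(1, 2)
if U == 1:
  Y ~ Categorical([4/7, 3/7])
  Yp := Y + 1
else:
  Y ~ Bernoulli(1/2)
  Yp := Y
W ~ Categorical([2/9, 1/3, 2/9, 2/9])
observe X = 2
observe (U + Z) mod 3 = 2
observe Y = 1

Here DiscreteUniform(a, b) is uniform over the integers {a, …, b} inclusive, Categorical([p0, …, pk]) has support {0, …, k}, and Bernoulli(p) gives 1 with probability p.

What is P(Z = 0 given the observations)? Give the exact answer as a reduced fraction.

P(Z = 0 | obs) = 7/20

Enumerate traces; 12 have nonzero weight after conditioning:
  (U=1, Z=1, X=2, Y=1, W=0) weight 1/189
  (U=1, Z=1, X=2, Y=1, W=1) weight 1/126
  (U=1, Z=1, X=2, Y=1, W=2) weight 1/189
  (U=1, Z=1, X=2, Y=1, W=3) weight 1/189
  (U=2, Z=0, X=2, Y=1, W=0) weight 1/162
  (U=2, Z=0, X=2, Y=1, W=1) weight 1/108
  (U=2, Z=0, X=2, Y=1, W=2) weight 1/162
  (U=2, Z=0, X=2, Y=1, W=3) weight 1/162
  (U=3, Z=2, X=2, Y=1, W=0) weight 1/162
  … 3 more
Group by Z:
  weight(Z=0) = 1/36
  weight(Z=1) = 1/42
  weight(Z=2) = 1/36
Total weight = 1/36 + 1/42 + 1/36 = 5/63
P(Z=0 | obs) = 1/36 / 5/63 = 7/20
P(Z=1 | obs) = 1/42 / 5/63 = 3/10
P(Z=2 | obs) = 1/36 / 5/63 = 7/20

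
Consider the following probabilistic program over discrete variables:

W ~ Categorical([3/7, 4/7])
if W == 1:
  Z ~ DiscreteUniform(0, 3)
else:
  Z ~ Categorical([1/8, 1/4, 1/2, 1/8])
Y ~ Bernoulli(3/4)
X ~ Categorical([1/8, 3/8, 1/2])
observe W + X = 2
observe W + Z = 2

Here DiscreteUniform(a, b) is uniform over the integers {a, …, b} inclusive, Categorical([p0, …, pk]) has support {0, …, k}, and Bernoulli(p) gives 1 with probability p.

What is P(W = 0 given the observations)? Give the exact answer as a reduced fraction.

Enumerate traces; 4 have nonzero weight after conditioning:
  (W=0, Z=2, Y=0, X=2) weight 3/112
  (W=0, Z=2, Y=1, X=2) weight 9/112
  (W=1, Z=1, Y=0, X=1) weight 3/224
  (W=1, Z=1, Y=1, X=1) weight 9/224
Group by W:
  weight(W=0) = 3/28
  weight(W=1) = 3/56
Total weight = 3/28 + 3/56 = 9/56
P(W=0 | obs) = 3/28 / 9/56 = 2/3
P(W=1 | obs) = 3/56 / 9/56 = 1/3

P(W = 0 | obs) = 2/3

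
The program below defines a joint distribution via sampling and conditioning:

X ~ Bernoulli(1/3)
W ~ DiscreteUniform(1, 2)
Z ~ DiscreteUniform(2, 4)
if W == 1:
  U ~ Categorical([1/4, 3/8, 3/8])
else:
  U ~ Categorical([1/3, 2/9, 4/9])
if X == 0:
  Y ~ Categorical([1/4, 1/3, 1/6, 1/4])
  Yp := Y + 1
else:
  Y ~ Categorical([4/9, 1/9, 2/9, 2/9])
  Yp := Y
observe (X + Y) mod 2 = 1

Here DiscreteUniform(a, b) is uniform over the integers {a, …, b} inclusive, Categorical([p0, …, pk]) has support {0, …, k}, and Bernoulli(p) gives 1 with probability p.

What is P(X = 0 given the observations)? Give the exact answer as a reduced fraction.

Enumerate traces; 72 have nonzero weight after conditioning:
  (X=0, W=1, Z=2, U=0, Y=1) weight 1/108
  (X=0, W=1, Z=2, U=0, Y=3) weight 1/144
  (X=0, W=1, Z=2, U=1, Y=1) weight 1/72
  (X=0, W=1, Z=2, U=1, Y=3) weight 1/96
  (X=0, W=1, Z=2, U=2, Y=1) weight 1/72
  (X=0, W=1, Z=2, U=2, Y=3) weight 1/96
  (X=0, W=1, Z=3, U=0, Y=1) weight 1/108
  (X=0, W=1, Z=3, U=0, Y=3) weight 1/144
  (X=1, W=1, Z=2, U=0, Y=0) weight 1/162
  … 63 more
Group by X:
  weight(X=0) = 7/18
  weight(X=1) = 2/9
Total weight = 7/18 + 2/9 = 11/18
P(X=0 | obs) = 7/18 / 11/18 = 7/11
P(X=1 | obs) = 2/9 / 11/18 = 4/11

P(X = 0 | obs) = 7/11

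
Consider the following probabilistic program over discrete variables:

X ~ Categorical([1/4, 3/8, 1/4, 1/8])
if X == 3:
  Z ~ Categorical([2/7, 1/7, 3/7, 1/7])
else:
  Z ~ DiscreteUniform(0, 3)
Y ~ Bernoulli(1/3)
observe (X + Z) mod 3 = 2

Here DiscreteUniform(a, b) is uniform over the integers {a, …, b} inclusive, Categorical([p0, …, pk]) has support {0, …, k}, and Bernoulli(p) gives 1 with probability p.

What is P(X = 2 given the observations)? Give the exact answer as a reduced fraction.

P(X = 2 | obs) = 28/75

Enumerate traces; 10 have nonzero weight after conditioning:
  (X=0, Z=2, Y=0) weight 1/24
  (X=0, Z=2, Y=1) weight 1/48
  (X=1, Z=1, Y=0) weight 1/16
  (X=1, Z=1, Y=1) weight 1/32
  (X=2, Z=0, Y=0) weight 1/24
  (X=2, Z=0, Y=1) weight 1/48
  (X=2, Z=3, Y=0) weight 1/24
  (X=2, Z=3, Y=1) weight 1/48
  (X=3, Z=2, Y=0) weight 1/28
  … 1 more
Group by X:
  weight(X=0) = 1/16
  weight(X=1) = 3/32
  weight(X=2) = 1/8
  weight(X=3) = 3/56
Total weight = 1/16 + 3/32 + 1/8 + 3/56 = 75/224
P(X=0 | obs) = 1/16 / 75/224 = 14/75
P(X=1 | obs) = 3/32 / 75/224 = 7/25
P(X=2 | obs) = 1/8 / 75/224 = 28/75
P(X=3 | obs) = 3/56 / 75/224 = 4/25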